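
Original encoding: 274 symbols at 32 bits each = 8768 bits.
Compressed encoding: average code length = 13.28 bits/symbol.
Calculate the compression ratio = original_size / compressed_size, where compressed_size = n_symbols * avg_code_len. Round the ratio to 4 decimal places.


original_size = n_symbols * orig_bits = 274 * 32 = 8768 bits
compressed_size = n_symbols * avg_code_len = 274 * 13.28 = 3638.72 bits
ratio = original_size / compressed_size = 8768 / 3638.72 = 2.4096

Compression ratio = 2.4096


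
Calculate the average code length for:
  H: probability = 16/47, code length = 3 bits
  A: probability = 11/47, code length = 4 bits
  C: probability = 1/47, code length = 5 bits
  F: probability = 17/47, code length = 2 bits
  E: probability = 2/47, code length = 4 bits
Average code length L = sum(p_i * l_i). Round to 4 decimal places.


Weighted contributions p_i * l_i:
  H: (16/47) * 3 = 48/47
  A: (11/47) * 4 = 44/47
  C: (1/47) * 5 = 5/47
  F: (17/47) * 2 = 34/47
  E: (2/47) * 4 = 8/47
Sum = (48 + 44 + 5 + 34 + 8)/47 = 139/47

L = 139/47 = 2.9574 bits/symbol


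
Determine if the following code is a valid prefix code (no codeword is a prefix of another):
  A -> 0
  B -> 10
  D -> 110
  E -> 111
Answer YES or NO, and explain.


Checking each pair (does one codeword prefix another?):
  A='0' vs B='10': no prefix
  A='0' vs D='110': no prefix
  A='0' vs E='111': no prefix
  B='10' vs A='0': no prefix
  B='10' vs D='110': no prefix
  B='10' vs E='111': no prefix
  D='110' vs A='0': no prefix
  D='110' vs B='10': no prefix
  D='110' vs E='111': no prefix
  E='111' vs A='0': no prefix
  E='111' vs B='10': no prefix
  E='111' vs D='110': no prefix
No violation found over all pairs.

YES -- this is a valid prefix code. No codeword is a prefix of any other codeword.


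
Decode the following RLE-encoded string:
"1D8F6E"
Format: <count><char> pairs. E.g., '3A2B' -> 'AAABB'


Expanding each <count><char> pair:
  1D -> 'D'
  8F -> 'FFFFFFFF'
  6E -> 'EEEEEE'

Decoded = DFFFFFFFFEEEEEE


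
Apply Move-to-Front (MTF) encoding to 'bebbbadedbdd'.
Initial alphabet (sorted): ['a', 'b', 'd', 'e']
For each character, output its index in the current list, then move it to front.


MTF encoding:
'b': index 1 in ['a', 'b', 'd', 'e'] -> ['b', 'a', 'd', 'e']
'e': index 3 in ['b', 'a', 'd', 'e'] -> ['e', 'b', 'a', 'd']
'b': index 1 in ['e', 'b', 'a', 'd'] -> ['b', 'e', 'a', 'd']
'b': index 0 in ['b', 'e', 'a', 'd'] -> ['b', 'e', 'a', 'd']
'b': index 0 in ['b', 'e', 'a', 'd'] -> ['b', 'e', 'a', 'd']
'a': index 2 in ['b', 'e', 'a', 'd'] -> ['a', 'b', 'e', 'd']
'd': index 3 in ['a', 'b', 'e', 'd'] -> ['d', 'a', 'b', 'e']
'e': index 3 in ['d', 'a', 'b', 'e'] -> ['e', 'd', 'a', 'b']
'd': index 1 in ['e', 'd', 'a', 'b'] -> ['d', 'e', 'a', 'b']
'b': index 3 in ['d', 'e', 'a', 'b'] -> ['b', 'd', 'e', 'a']
'd': index 1 in ['b', 'd', 'e', 'a'] -> ['d', 'b', 'e', 'a']
'd': index 0 in ['d', 'b', 'e', 'a'] -> ['d', 'b', 'e', 'a']


Output: [1, 3, 1, 0, 0, 2, 3, 3, 1, 3, 1, 0]


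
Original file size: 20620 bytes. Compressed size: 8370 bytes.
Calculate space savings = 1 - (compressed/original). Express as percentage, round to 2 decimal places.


ratio = compressed/original = 8370/20620 = 0.405917
savings = 1 - ratio = 1 - 0.405917 = 0.594083
as a percentage: 0.594083 * 100 = 59.41%

Space savings = 1 - 8370/20620 = 59.41%


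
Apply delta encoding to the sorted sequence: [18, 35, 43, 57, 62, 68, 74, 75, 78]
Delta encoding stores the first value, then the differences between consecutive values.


First value: 18
Deltas:
  35 - 18 = 17
  43 - 35 = 8
  57 - 43 = 14
  62 - 57 = 5
  68 - 62 = 6
  74 - 68 = 6
  75 - 74 = 1
  78 - 75 = 3


Delta encoded: [18, 17, 8, 14, 5, 6, 6, 1, 3]


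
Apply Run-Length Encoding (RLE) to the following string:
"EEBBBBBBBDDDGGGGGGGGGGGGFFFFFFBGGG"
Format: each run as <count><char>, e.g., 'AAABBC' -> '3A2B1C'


Scanning runs left to right:
  i=0: run of 'E' x 2 -> '2E'
  i=2: run of 'B' x 7 -> '7B'
  i=9: run of 'D' x 3 -> '3D'
  i=12: run of 'G' x 12 -> '12G'
  i=24: run of 'F' x 6 -> '6F'
  i=30: run of 'B' x 1 -> '1B'
  i=31: run of 'G' x 3 -> '3G'

RLE = 2E7B3D12G6F1B3G


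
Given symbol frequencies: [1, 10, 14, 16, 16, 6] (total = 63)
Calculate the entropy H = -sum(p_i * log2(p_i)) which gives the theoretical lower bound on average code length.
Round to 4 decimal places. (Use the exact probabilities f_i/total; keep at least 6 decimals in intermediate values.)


Per-symbol terms -p_i * log2(p_i) with p_i = f_i/63:
  p = 1/63 = 0.015873: log2(p) = -5.977280, -p*log2(p) = 0.094877
  p = 10/63 = 0.158730: log2(p) = -2.655352, -p*log2(p) = 0.421484
  p = 14/63 = 0.222222: log2(p) = -2.169925, -p*log2(p) = 0.482206
  p = 16/63 = 0.253968: log2(p) = -1.977280, -p*log2(p) = 0.502166
  p = 16/63 = 0.253968: log2(p) = -1.977280, -p*log2(p) = 0.502166
  p = 6/63 = 0.095238: log2(p) = -3.392317, -p*log2(p) = 0.323078
H = 0.094877 + 0.421484 + 0.482206 + 0.502166 + 0.502166 + 0.323078 = 2.325977

H = 2.326 bits/symbol


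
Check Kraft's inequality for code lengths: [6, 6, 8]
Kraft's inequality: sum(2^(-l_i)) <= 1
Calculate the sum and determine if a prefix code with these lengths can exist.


Sum = 2^(-6) + 2^(-6) + 2^(-8)
    = 0.015625 + 0.015625 + 0.00390625
    = 9/256 = 0.03515625
Since 0.03515625 <= 1, Kraft's inequality IS satisfied.
A prefix code with these lengths CAN exist.

Kraft sum = 0.03515625. Satisfied.


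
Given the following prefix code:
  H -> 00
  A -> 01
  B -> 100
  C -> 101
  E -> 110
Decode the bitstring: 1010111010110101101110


Decoding step by step:
Bits 101 -> C
Bits 01 -> A
Bits 110 -> E
Bits 101 -> C
Bits 101 -> C
Bits 01 -> A
Bits 101 -> C
Bits 110 -> E


Decoded message: CAECCACE


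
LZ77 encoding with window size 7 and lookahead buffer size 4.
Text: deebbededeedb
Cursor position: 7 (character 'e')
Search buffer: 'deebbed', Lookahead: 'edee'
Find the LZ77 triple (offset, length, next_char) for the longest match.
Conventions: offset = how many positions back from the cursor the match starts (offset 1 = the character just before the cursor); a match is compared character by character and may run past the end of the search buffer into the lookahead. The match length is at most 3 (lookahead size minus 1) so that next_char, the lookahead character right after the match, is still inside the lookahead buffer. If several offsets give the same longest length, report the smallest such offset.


Try each offset into the search buffer:
  offset=1 (pos 6, char 'd'): match length 0
  offset=2 (pos 5, char 'e'): match length 3
  offset=3 (pos 4, char 'b'): match length 0
  offset=4 (pos 3, char 'b'): match length 0
  offset=5 (pos 2, char 'e'): match length 1
  offset=6 (pos 1, char 'e'): match length 1
  offset=7 (pos 0, char 'd'): match length 0
Longest match has length 3 at offset 2.
next_char = character at position 7 + 3 = 10 -> 'e'

Best match: offset=2, length=3 (matching 'ede' starting at position 5)
LZ77 triple: (2, 3, 'e')


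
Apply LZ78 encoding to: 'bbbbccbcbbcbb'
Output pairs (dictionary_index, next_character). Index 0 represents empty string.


LZ78 encoding steps:
Dictionary: {0: ''}
Step 1: w='' (idx 0), next='b' -> output (0, 'b'), add 'b' as idx 1
Step 2: w='b' (idx 1), next='b' -> output (1, 'b'), add 'bb' as idx 2
Step 3: w='b' (idx 1), next='c' -> output (1, 'c'), add 'bc' as idx 3
Step 4: w='' (idx 0), next='c' -> output (0, 'c'), add 'c' as idx 4
Step 5: w='bc' (idx 3), next='b' -> output (3, 'b'), add 'bcb' as idx 5
Step 6: w='bcb' (idx 5), next='b' -> output (5, 'b'), add 'bcbb' as idx 6


Encoded: [(0, 'b'), (1, 'b'), (1, 'c'), (0, 'c'), (3, 'b'), (5, 'b')]


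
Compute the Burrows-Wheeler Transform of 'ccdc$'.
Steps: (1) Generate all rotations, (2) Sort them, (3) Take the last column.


Rotations (sorted):
  0: $ccdc -> last char: c
  1: c$ccd -> last char: d
  2: ccdc$ -> last char: $
  3: cdc$c -> last char: c
  4: dc$cc -> last char: c


BWT = cd$cc


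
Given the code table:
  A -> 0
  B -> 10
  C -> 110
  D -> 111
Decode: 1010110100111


Decoding:
10 -> B
10 -> B
110 -> C
10 -> B
0 -> A
111 -> D


Result: BBCBAD


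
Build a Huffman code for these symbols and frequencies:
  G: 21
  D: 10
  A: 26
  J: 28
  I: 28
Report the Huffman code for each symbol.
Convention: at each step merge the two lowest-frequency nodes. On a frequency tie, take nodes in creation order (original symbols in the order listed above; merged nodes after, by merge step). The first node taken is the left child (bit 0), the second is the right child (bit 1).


Huffman tree construction:
Step 1: Merge D(10) + G(21) = 31
Step 2: Merge A(26) + J(28) = 54
Step 3: Merge I(28) + (D+G)(31) = 59
Step 4: Merge (A+J)(54) + (I+(D+G))(59) = 113
Read each symbol's code off the tree from the root (left child = 0, right child = 1).

Codes:
  G: 111 (length 3)
  D: 110 (length 3)
  A: 00 (length 2)
  J: 01 (length 2)
  I: 10 (length 2)
Average code length: 257/113 = 2.2743 bits/symbol


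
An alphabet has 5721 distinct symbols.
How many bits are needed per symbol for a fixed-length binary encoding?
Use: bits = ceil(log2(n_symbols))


log2(5721) = 12.4821
Bracket: 2^12 = 4096 < 5721 <= 2^13 = 8192
So ceil(log2(5721)) = 13

bits = ceil(log2(5721)) = ceil(12.4821) = 13 bits


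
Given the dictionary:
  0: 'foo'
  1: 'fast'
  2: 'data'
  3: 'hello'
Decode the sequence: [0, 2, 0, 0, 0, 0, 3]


Look up each index in the dictionary:
  0 -> 'foo'
  2 -> 'data'
  0 -> 'foo'
  0 -> 'foo'
  0 -> 'foo'
  0 -> 'foo'
  3 -> 'hello'

Decoded: "foo data foo foo foo foo hello"


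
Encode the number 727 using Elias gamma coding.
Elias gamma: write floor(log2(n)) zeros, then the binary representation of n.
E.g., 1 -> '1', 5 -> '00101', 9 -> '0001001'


num_bits = floor(log2(727)) + 1 = 10
leading_zeros = num_bits - 1 = 9
binary(727) = 1011010111

Elias gamma(727) = '000000000' + '1011010111' = 0000000001011010111 (19 bits)


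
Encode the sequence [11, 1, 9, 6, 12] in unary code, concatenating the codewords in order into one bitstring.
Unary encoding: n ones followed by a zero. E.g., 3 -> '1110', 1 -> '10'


Encode each number as n ones followed by a terminating 0:
  11 -> 111111111110 (12 bits)
  1 -> 10 (2 bits)
  9 -> 1111111110 (10 bits)
  6 -> 1111110 (7 bits)
  12 -> 1111111111110 (13 bits)
Total length = 12 + 2 + 10 + 7 + 13 = 44 bits.

Unary([11, 1, 9, 6, 12]) = 11111111111010111111111011111101111111111110 (44 bits)


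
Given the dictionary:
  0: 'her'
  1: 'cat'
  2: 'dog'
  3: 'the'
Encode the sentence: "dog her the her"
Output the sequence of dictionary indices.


Look up each word in the dictionary:
  'dog' -> 2
  'her' -> 0
  'the' -> 3
  'her' -> 0

Encoded: [2, 0, 3, 0]


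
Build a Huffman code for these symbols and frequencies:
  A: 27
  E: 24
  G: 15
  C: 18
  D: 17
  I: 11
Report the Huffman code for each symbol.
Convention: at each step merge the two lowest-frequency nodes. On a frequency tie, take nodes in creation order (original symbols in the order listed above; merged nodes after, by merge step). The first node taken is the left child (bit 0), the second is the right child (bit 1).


Huffman tree construction:
Step 1: Merge I(11) + G(15) = 26
Step 2: Merge D(17) + C(18) = 35
Step 3: Merge E(24) + (I+G)(26) = 50
Step 4: Merge A(27) + (D+C)(35) = 62
Step 5: Merge (E+(I+G))(50) + (A+(D+C))(62) = 112
Read each symbol's code off the tree from the root (left child = 0, right child = 1).

Codes:
  A: 10 (length 2)
  E: 00 (length 2)
  G: 011 (length 3)
  C: 111 (length 3)
  D: 110 (length 3)
  I: 010 (length 3)
Average code length: 285/112 = 2.5446 bits/symbol


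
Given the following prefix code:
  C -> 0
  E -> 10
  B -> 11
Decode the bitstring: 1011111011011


Decoding step by step:
Bits 10 -> E
Bits 11 -> B
Bits 11 -> B
Bits 10 -> E
Bits 11 -> B
Bits 0 -> C
Bits 11 -> B


Decoded message: EBBEBCB


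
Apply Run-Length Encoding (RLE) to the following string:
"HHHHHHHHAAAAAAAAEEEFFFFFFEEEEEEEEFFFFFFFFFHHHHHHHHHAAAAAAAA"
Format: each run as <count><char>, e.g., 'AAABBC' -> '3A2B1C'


Scanning runs left to right:
  i=0: run of 'H' x 8 -> '8H'
  i=8: run of 'A' x 8 -> '8A'
  i=16: run of 'E' x 3 -> '3E'
  i=19: run of 'F' x 6 -> '6F'
  i=25: run of 'E' x 8 -> '8E'
  i=33: run of 'F' x 9 -> '9F'
  i=42: run of 'H' x 9 -> '9H'
  i=51: run of 'A' x 8 -> '8A'

RLE = 8H8A3E6F8E9F9H8A


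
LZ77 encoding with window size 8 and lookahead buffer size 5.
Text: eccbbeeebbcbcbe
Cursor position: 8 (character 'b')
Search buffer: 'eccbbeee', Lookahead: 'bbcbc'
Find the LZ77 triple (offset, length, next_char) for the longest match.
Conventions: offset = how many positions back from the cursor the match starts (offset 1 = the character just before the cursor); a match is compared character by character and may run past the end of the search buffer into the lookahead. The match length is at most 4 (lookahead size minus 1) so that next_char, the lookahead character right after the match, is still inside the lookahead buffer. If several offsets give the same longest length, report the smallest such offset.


Try each offset into the search buffer:
  offset=1 (pos 7, char 'e'): match length 0
  offset=2 (pos 6, char 'e'): match length 0
  offset=3 (pos 5, char 'e'): match length 0
  offset=4 (pos 4, char 'b'): match length 1
  offset=5 (pos 3, char 'b'): match length 2
  offset=6 (pos 2, char 'c'): match length 0
  offset=7 (pos 1, char 'c'): match length 0
  offset=8 (pos 0, char 'e'): match length 0
Longest match has length 2 at offset 5.
next_char = character at position 8 + 2 = 10 -> 'c'

Best match: offset=5, length=2 (matching 'bb' starting at position 3)
LZ77 triple: (5, 2, 'c')


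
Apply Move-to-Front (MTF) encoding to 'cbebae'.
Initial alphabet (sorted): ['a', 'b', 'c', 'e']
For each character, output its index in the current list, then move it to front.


MTF encoding:
'c': index 2 in ['a', 'b', 'c', 'e'] -> ['c', 'a', 'b', 'e']
'b': index 2 in ['c', 'a', 'b', 'e'] -> ['b', 'c', 'a', 'e']
'e': index 3 in ['b', 'c', 'a', 'e'] -> ['e', 'b', 'c', 'a']
'b': index 1 in ['e', 'b', 'c', 'a'] -> ['b', 'e', 'c', 'a']
'a': index 3 in ['b', 'e', 'c', 'a'] -> ['a', 'b', 'e', 'c']
'e': index 2 in ['a', 'b', 'e', 'c'] -> ['e', 'a', 'b', 'c']


Output: [2, 2, 3, 1, 3, 2]


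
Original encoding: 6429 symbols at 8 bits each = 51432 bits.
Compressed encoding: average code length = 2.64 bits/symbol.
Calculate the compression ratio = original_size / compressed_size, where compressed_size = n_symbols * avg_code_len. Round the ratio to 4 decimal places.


original_size = n_symbols * orig_bits = 6429 * 8 = 51432 bits
compressed_size = n_symbols * avg_code_len = 6429 * 2.64 = 16972.56 bits
ratio = original_size / compressed_size = 51432 / 16972.56 = 3.0303

Compression ratio = 3.0303


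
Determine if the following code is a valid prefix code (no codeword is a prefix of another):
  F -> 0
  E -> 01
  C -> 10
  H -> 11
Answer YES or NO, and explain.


Checking each pair (does one codeword prefix another?):
  F='0' vs E='01': prefix -- VIOLATION

NO -- this is NOT a valid prefix code. F (0) is a prefix of E (01).


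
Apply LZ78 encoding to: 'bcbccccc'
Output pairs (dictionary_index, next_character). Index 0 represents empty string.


LZ78 encoding steps:
Dictionary: {0: ''}
Step 1: w='' (idx 0), next='b' -> output (0, 'b'), add 'b' as idx 1
Step 2: w='' (idx 0), next='c' -> output (0, 'c'), add 'c' as idx 2
Step 3: w='b' (idx 1), next='c' -> output (1, 'c'), add 'bc' as idx 3
Step 4: w='c' (idx 2), next='c' -> output (2, 'c'), add 'cc' as idx 4
Step 5: w='cc' (idx 4), end of input -> output (4, '')


Encoded: [(0, 'b'), (0, 'c'), (1, 'c'), (2, 'c'), (4, '')]


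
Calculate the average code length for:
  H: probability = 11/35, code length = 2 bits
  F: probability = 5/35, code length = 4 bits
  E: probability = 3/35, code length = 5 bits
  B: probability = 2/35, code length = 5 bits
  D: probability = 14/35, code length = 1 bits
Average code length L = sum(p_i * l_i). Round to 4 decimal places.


Weighted contributions p_i * l_i:
  H: (11/35) * 2 = 22/35
  F: (5/35) * 4 = 20/35
  E: (3/35) * 5 = 15/35
  B: (2/35) * 5 = 10/35
  D: (14/35) * 1 = 14/35
Sum = (22 + 20 + 15 + 10 + 14)/35 = 81/35

L = 81/35 = 2.3143 bits/symbol


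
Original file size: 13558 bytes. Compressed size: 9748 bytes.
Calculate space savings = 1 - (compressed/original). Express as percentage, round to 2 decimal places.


ratio = compressed/original = 9748/13558 = 0.718985
savings = 1 - ratio = 1 - 0.718985 = 0.281015
as a percentage: 0.281015 * 100 = 28.1%

Space savings = 1 - 9748/13558 = 28.1%


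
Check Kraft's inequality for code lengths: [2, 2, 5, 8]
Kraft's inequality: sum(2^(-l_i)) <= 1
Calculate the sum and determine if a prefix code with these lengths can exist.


Sum = 2^(-2) + 2^(-2) + 2^(-5) + 2^(-8)
    = 0.25 + 0.25 + 0.03125 + 0.00390625
    = 137/256 = 0.53515625
Since 0.53515625 <= 1, Kraft's inequality IS satisfied.
A prefix code with these lengths CAN exist.

Kraft sum = 0.53515625. Satisfied.


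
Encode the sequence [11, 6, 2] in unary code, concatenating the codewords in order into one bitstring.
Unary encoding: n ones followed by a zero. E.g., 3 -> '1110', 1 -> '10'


Encode each number as n ones followed by a terminating 0:
  11 -> 111111111110 (12 bits)
  6 -> 1111110 (7 bits)
  2 -> 110 (3 bits)
Total length = 12 + 7 + 3 = 22 bits.

Unary([11, 6, 2]) = 1111111111101111110110 (22 bits)


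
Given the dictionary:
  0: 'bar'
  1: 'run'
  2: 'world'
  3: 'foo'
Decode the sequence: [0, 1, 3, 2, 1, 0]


Look up each index in the dictionary:
  0 -> 'bar'
  1 -> 'run'
  3 -> 'foo'
  2 -> 'world'
  1 -> 'run'
  0 -> 'bar'

Decoded: "bar run foo world run bar"


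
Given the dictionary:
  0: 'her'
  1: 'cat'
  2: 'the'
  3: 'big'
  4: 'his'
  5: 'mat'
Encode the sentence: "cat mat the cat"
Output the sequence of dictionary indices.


Look up each word in the dictionary:
  'cat' -> 1
  'mat' -> 5
  'the' -> 2
  'cat' -> 1

Encoded: [1, 5, 2, 1]


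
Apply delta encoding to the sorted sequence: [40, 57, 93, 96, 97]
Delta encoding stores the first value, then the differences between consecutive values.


First value: 40
Deltas:
  57 - 40 = 17
  93 - 57 = 36
  96 - 93 = 3
  97 - 96 = 1


Delta encoded: [40, 17, 36, 3, 1]


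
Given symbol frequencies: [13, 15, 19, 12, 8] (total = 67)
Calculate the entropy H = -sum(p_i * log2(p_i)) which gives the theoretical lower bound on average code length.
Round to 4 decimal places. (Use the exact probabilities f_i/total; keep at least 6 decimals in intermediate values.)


Per-symbol terms -p_i * log2(p_i) with p_i = f_i/67:
  p = 13/67 = 0.194030: log2(p) = -2.365649, -p*log2(p) = 0.459007
  p = 15/67 = 0.223881: log2(p) = -2.159199, -p*log2(p) = 0.483403
  p = 19/67 = 0.283582: log2(p) = -1.818162, -p*log2(p) = 0.515598
  p = 12/67 = 0.179104: log2(p) = -2.481127, -p*log2(p) = 0.444381
  p = 8/67 = 0.119403: log2(p) = -3.066089, -p*log2(p) = 0.366100
H = 0.459007 + 0.483403 + 0.515598 + 0.444381 + 0.366100 = 2.268489

H = 2.2685 bits/symbol


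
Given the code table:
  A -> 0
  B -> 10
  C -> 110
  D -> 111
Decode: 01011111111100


Decoding:
0 -> A
10 -> B
111 -> D
111 -> D
111 -> D
0 -> A
0 -> A


Result: ABDDDAA


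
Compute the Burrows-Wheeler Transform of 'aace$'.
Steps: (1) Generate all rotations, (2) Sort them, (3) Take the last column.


Rotations (sorted):
  0: $aace -> last char: e
  1: aace$ -> last char: $
  2: ace$a -> last char: a
  3: ce$aa -> last char: a
  4: e$aac -> last char: c


BWT = e$aac


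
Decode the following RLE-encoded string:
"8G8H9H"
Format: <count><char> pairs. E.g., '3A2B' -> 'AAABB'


Expanding each <count><char> pair:
  8G -> 'GGGGGGGG'
  8H -> 'HHHHHHHH'
  9H -> 'HHHHHHHHH'

Decoded = GGGGGGGGHHHHHHHHHHHHHHHHH


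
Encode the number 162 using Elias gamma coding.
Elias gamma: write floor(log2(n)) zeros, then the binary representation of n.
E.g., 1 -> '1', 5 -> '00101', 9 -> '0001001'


num_bits = floor(log2(162)) + 1 = 8
leading_zeros = num_bits - 1 = 7
binary(162) = 10100010

Elias gamma(162) = '0000000' + '10100010' = 000000010100010 (15 bits)


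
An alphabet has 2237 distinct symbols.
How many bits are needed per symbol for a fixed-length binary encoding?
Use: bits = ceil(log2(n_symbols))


log2(2237) = 11.1273
Bracket: 2^11 = 2048 < 2237 <= 2^12 = 4096
So ceil(log2(2237)) = 12

bits = ceil(log2(2237)) = ceil(11.1273) = 12 bits


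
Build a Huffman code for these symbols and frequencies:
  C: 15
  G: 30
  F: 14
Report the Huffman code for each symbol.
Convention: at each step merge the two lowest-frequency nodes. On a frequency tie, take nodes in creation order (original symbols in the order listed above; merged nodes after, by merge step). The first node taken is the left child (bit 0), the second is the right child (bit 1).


Huffman tree construction:
Step 1: Merge F(14) + C(15) = 29
Step 2: Merge (F+C)(29) + G(30) = 59
Read each symbol's code off the tree from the root (left child = 0, right child = 1).

Codes:
  C: 01 (length 2)
  G: 1 (length 1)
  F: 00 (length 2)
Average code length: 88/59 = 1.4915 bits/symbol


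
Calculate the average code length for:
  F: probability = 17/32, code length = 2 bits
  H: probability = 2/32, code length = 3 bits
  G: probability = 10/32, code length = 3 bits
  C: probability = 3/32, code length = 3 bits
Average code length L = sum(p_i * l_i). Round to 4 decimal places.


Weighted contributions p_i * l_i:
  F: (17/32) * 2 = 34/32
  H: (2/32) * 3 = 6/32
  G: (10/32) * 3 = 30/32
  C: (3/32) * 3 = 9/32
Sum = (34 + 6 + 30 + 9)/32 = 79/32

L = 79/32 = 2.4688 bits/symbol


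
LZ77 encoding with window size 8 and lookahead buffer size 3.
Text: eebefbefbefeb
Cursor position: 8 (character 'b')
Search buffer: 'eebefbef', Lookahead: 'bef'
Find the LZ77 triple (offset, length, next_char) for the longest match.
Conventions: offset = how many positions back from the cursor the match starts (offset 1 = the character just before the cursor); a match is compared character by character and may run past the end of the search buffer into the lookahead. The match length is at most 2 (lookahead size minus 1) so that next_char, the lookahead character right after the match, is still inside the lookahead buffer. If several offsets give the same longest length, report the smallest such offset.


Try each offset into the search buffer:
  offset=1 (pos 7, char 'f'): match length 0
  offset=2 (pos 6, char 'e'): match length 0
  offset=3 (pos 5, char 'b'): match length 2
  offset=4 (pos 4, char 'f'): match length 0
  offset=5 (pos 3, char 'e'): match length 0
  offset=6 (pos 2, char 'b'): match length 2
  offset=7 (pos 1, char 'e'): match length 0
  offset=8 (pos 0, char 'e'): match length 0
Longest match has length 2, found at offsets 3, 6; take the smallest, offset 3.
next_char = character at position 8 + 2 = 10 -> 'f'

Best match: offset=3, length=2 (matching 'be' starting at position 5)
LZ77 triple: (3, 2, 'f')


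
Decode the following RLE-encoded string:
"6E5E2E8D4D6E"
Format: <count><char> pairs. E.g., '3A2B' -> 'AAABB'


Expanding each <count><char> pair:
  6E -> 'EEEEEE'
  5E -> 'EEEEE'
  2E -> 'EE'
  8D -> 'DDDDDDDD'
  4D -> 'DDDD'
  6E -> 'EEEEEE'

Decoded = EEEEEEEEEEEEEDDDDDDDDDDDDEEEEEE


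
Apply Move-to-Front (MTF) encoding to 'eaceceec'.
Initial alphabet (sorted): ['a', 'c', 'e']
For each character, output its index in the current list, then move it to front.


MTF encoding:
'e': index 2 in ['a', 'c', 'e'] -> ['e', 'a', 'c']
'a': index 1 in ['e', 'a', 'c'] -> ['a', 'e', 'c']
'c': index 2 in ['a', 'e', 'c'] -> ['c', 'a', 'e']
'e': index 2 in ['c', 'a', 'e'] -> ['e', 'c', 'a']
'c': index 1 in ['e', 'c', 'a'] -> ['c', 'e', 'a']
'e': index 1 in ['c', 'e', 'a'] -> ['e', 'c', 'a']
'e': index 0 in ['e', 'c', 'a'] -> ['e', 'c', 'a']
'c': index 1 in ['e', 'c', 'a'] -> ['c', 'e', 'a']


Output: [2, 1, 2, 2, 1, 1, 0, 1]


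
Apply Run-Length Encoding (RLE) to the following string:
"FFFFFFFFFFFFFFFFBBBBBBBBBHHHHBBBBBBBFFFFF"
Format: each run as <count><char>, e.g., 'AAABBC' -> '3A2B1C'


Scanning runs left to right:
  i=0: run of 'F' x 16 -> '16F'
  i=16: run of 'B' x 9 -> '9B'
  i=25: run of 'H' x 4 -> '4H'
  i=29: run of 'B' x 7 -> '7B'
  i=36: run of 'F' x 5 -> '5F'

RLE = 16F9B4H7B5F


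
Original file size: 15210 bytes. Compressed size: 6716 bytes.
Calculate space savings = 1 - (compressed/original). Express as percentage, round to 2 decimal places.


ratio = compressed/original = 6716/15210 = 0.441552
savings = 1 - ratio = 1 - 0.441552 = 0.558448
as a percentage: 0.558448 * 100 = 55.84%

Space savings = 1 - 6716/15210 = 55.84%


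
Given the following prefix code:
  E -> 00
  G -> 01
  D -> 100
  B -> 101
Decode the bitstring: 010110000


Decoding step by step:
Bits 01 -> G
Bits 01 -> G
Bits 100 -> D
Bits 00 -> E


Decoded message: GGDE


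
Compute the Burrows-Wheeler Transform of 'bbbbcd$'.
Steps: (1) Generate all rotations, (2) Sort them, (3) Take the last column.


Rotations (sorted):
  0: $bbbbcd -> last char: d
  1: bbbbcd$ -> last char: $
  2: bbbcd$b -> last char: b
  3: bbcd$bb -> last char: b
  4: bcd$bbb -> last char: b
  5: cd$bbbb -> last char: b
  6: d$bbbbc -> last char: c


BWT = d$bbbbc


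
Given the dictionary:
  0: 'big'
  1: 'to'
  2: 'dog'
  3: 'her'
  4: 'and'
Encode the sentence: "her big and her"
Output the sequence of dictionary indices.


Look up each word in the dictionary:
  'her' -> 3
  'big' -> 0
  'and' -> 4
  'her' -> 3

Encoded: [3, 0, 4, 3]


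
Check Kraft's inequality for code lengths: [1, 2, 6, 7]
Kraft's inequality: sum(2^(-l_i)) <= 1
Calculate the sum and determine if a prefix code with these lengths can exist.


Sum = 2^(-1) + 2^(-2) + 2^(-6) + 2^(-7)
    = 0.5 + 0.25 + 0.015625 + 0.0078125
    = 99/128 = 0.7734375
Since 0.7734375 <= 1, Kraft's inequality IS satisfied.
A prefix code with these lengths CAN exist.

Kraft sum = 0.7734375. Satisfied.


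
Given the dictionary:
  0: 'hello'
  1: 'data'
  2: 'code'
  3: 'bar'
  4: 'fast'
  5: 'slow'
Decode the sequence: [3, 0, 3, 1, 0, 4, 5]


Look up each index in the dictionary:
  3 -> 'bar'
  0 -> 'hello'
  3 -> 'bar'
  1 -> 'data'
  0 -> 'hello'
  4 -> 'fast'
  5 -> 'slow'

Decoded: "bar hello bar data hello fast slow"


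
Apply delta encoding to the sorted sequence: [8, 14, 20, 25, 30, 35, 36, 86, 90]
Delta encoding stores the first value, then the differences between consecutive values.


First value: 8
Deltas:
  14 - 8 = 6
  20 - 14 = 6
  25 - 20 = 5
  30 - 25 = 5
  35 - 30 = 5
  36 - 35 = 1
  86 - 36 = 50
  90 - 86 = 4


Delta encoded: [8, 6, 6, 5, 5, 5, 1, 50, 4]


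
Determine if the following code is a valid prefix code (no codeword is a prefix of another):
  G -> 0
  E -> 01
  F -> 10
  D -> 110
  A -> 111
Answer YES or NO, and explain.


Checking each pair (does one codeword prefix another?):
  G='0' vs E='01': prefix -- VIOLATION

NO -- this is NOT a valid prefix code. G (0) is a prefix of E (01).


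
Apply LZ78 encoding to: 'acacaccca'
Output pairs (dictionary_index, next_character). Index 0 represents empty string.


LZ78 encoding steps:
Dictionary: {0: ''}
Step 1: w='' (idx 0), next='a' -> output (0, 'a'), add 'a' as idx 1
Step 2: w='' (idx 0), next='c' -> output (0, 'c'), add 'c' as idx 2
Step 3: w='a' (idx 1), next='c' -> output (1, 'c'), add 'ac' as idx 3
Step 4: w='ac' (idx 3), next='c' -> output (3, 'c'), add 'acc' as idx 4
Step 5: w='c' (idx 2), next='a' -> output (2, 'a'), add 'ca' as idx 5


Encoded: [(0, 'a'), (0, 'c'), (1, 'c'), (3, 'c'), (2, 'a')]


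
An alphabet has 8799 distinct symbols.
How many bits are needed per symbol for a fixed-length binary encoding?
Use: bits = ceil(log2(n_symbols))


log2(8799) = 13.1031
Bracket: 2^13 = 8192 < 8799 <= 2^14 = 16384
So ceil(log2(8799)) = 14

bits = ceil(log2(8799)) = ceil(13.1031) = 14 bits


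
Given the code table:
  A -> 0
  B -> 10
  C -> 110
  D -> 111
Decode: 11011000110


Decoding:
110 -> C
110 -> C
0 -> A
0 -> A
110 -> C


Result: CCAAC


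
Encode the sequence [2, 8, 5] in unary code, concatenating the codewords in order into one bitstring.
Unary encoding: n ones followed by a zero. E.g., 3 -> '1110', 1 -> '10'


Encode each number as n ones followed by a terminating 0:
  2 -> 110 (3 bits)
  8 -> 111111110 (9 bits)
  5 -> 111110 (6 bits)
Total length = 3 + 9 + 6 = 18 bits.

Unary([2, 8, 5]) = 110111111110111110 (18 bits)


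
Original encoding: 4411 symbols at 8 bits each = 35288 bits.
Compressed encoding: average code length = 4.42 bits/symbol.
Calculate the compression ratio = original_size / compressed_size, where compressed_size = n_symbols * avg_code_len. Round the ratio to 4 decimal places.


original_size = n_symbols * orig_bits = 4411 * 8 = 35288 bits
compressed_size = n_symbols * avg_code_len = 4411 * 4.42 = 19496.62 bits
ratio = original_size / compressed_size = 35288 / 19496.62 = 1.81

Compression ratio = 1.81


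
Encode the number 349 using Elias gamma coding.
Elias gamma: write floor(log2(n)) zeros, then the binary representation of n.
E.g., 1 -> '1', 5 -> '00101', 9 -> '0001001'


num_bits = floor(log2(349)) + 1 = 9
leading_zeros = num_bits - 1 = 8
binary(349) = 101011101

Elias gamma(349) = '00000000' + '101011101' = 00000000101011101 (17 bits)


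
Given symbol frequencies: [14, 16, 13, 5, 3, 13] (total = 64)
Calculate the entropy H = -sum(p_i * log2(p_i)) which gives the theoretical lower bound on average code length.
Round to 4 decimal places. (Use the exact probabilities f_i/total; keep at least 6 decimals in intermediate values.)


Per-symbol terms -p_i * log2(p_i) with p_i = f_i/64:
  p = 14/64 = 0.218750: log2(p) = -2.192645, -p*log2(p) = 0.479641
  p = 16/64 = 0.250000: log2(p) = -2.000000, -p*log2(p) = 0.500000
  p = 13/64 = 0.203125: log2(p) = -2.299560, -p*log2(p) = 0.467098
  p = 5/64 = 0.078125: log2(p) = -3.678072, -p*log2(p) = 0.287349
  p = 3/64 = 0.046875: log2(p) = -4.415037, -p*log2(p) = 0.206955
  p = 13/64 = 0.203125: log2(p) = -2.299560, -p*log2(p) = 0.467098
H = 0.479641 + 0.500000 + 0.467098 + 0.287349 + 0.206955 + 0.467098 = 2.408141

H = 2.4081 bits/symbol


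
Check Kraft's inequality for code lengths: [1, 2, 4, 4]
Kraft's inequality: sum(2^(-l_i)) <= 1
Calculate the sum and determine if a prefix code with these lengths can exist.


Sum = 2^(-1) + 2^(-2) + 2^(-4) + 2^(-4)
    = 0.5 + 0.25 + 0.0625 + 0.0625
    = 14/16 = 0.875
Since 0.875 <= 1, Kraft's inequality IS satisfied.
A prefix code with these lengths CAN exist.

Kraft sum = 0.875. Satisfied.


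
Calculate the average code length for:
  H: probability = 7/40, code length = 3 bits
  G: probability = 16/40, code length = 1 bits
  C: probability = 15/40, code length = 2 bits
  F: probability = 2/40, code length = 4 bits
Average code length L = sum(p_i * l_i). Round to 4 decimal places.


Weighted contributions p_i * l_i:
  H: (7/40) * 3 = 21/40
  G: (16/40) * 1 = 16/40
  C: (15/40) * 2 = 30/40
  F: (2/40) * 4 = 8/40
Sum = (21 + 16 + 30 + 8)/40 = 75/40

L = 75/40 = 1.8750 bits/symbol


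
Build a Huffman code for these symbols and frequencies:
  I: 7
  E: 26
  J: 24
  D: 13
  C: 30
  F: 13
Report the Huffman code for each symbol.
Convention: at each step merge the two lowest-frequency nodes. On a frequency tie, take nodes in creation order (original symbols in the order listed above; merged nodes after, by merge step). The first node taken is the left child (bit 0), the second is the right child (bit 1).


Huffman tree construction:
Step 1: Merge I(7) + D(13) = 20
Step 2: Merge F(13) + (I+D)(20) = 33
Step 3: Merge J(24) + E(26) = 50
Step 4: Merge C(30) + (F+(I+D))(33) = 63
Step 5: Merge (J+E)(50) + (C+(F+(I+D)))(63) = 113
Read each symbol's code off the tree from the root (left child = 0, right child = 1).

Codes:
  I: 1110 (length 4)
  E: 01 (length 2)
  J: 00 (length 2)
  D: 1111 (length 4)
  C: 10 (length 2)
  F: 110 (length 3)
Average code length: 279/113 = 2.4690 bits/symbol


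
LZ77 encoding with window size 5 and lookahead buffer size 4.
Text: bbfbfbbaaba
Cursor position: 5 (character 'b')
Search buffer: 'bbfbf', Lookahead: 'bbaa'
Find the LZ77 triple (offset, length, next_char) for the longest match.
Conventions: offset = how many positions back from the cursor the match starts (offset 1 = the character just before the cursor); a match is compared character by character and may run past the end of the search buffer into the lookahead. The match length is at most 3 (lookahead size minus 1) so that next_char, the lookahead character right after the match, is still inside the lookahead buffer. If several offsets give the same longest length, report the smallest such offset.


Try each offset into the search buffer:
  offset=1 (pos 4, char 'f'): match length 0
  offset=2 (pos 3, char 'b'): match length 1
  offset=3 (pos 2, char 'f'): match length 0
  offset=4 (pos 1, char 'b'): match length 1
  offset=5 (pos 0, char 'b'): match length 2
Longest match has length 2 at offset 5.
next_char = character at position 5 + 2 = 7 -> 'a'

Best match: offset=5, length=2 (matching 'bb' starting at position 0)
LZ77 triple: (5, 2, 'a')


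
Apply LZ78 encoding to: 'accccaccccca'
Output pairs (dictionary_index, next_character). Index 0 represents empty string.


LZ78 encoding steps:
Dictionary: {0: ''}
Step 1: w='' (idx 0), next='a' -> output (0, 'a'), add 'a' as idx 1
Step 2: w='' (idx 0), next='c' -> output (0, 'c'), add 'c' as idx 2
Step 3: w='c' (idx 2), next='c' -> output (2, 'c'), add 'cc' as idx 3
Step 4: w='c' (idx 2), next='a' -> output (2, 'a'), add 'ca' as idx 4
Step 5: w='cc' (idx 3), next='c' -> output (3, 'c'), add 'ccc' as idx 5
Step 6: w='cc' (idx 3), next='a' -> output (3, 'a'), add 'cca' as idx 6


Encoded: [(0, 'a'), (0, 'c'), (2, 'c'), (2, 'a'), (3, 'c'), (3, 'a')]


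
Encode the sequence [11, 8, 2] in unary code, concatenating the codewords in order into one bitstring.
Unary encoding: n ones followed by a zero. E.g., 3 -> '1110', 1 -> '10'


Encode each number as n ones followed by a terminating 0:
  11 -> 111111111110 (12 bits)
  8 -> 111111110 (9 bits)
  2 -> 110 (3 bits)
Total length = 12 + 9 + 3 = 24 bits.

Unary([11, 8, 2]) = 111111111110111111110110 (24 bits)


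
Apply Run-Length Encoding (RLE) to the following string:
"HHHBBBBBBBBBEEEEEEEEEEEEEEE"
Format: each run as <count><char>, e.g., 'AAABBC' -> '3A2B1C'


Scanning runs left to right:
  i=0: run of 'H' x 3 -> '3H'
  i=3: run of 'B' x 9 -> '9B'
  i=12: run of 'E' x 15 -> '15E'

RLE = 3H9B15E


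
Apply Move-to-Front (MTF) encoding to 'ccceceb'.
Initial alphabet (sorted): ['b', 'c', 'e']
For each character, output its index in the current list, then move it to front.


MTF encoding:
'c': index 1 in ['b', 'c', 'e'] -> ['c', 'b', 'e']
'c': index 0 in ['c', 'b', 'e'] -> ['c', 'b', 'e']
'c': index 0 in ['c', 'b', 'e'] -> ['c', 'b', 'e']
'e': index 2 in ['c', 'b', 'e'] -> ['e', 'c', 'b']
'c': index 1 in ['e', 'c', 'b'] -> ['c', 'e', 'b']
'e': index 1 in ['c', 'e', 'b'] -> ['e', 'c', 'b']
'b': index 2 in ['e', 'c', 'b'] -> ['b', 'e', 'c']


Output: [1, 0, 0, 2, 1, 1, 2]


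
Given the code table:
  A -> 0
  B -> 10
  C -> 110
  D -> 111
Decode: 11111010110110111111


Decoding:
111 -> D
110 -> C
10 -> B
110 -> C
110 -> C
111 -> D
111 -> D


Result: DCBCCDD


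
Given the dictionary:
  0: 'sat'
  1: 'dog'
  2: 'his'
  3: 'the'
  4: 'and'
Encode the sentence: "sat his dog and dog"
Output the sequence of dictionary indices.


Look up each word in the dictionary:
  'sat' -> 0
  'his' -> 2
  'dog' -> 1
  'and' -> 4
  'dog' -> 1

Encoded: [0, 2, 1, 4, 1]


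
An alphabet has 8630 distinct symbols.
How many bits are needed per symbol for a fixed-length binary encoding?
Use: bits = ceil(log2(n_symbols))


log2(8630) = 13.0751
Bracket: 2^13 = 8192 < 8630 <= 2^14 = 16384
So ceil(log2(8630)) = 14

bits = ceil(log2(8630)) = ceil(13.0751) = 14 bits


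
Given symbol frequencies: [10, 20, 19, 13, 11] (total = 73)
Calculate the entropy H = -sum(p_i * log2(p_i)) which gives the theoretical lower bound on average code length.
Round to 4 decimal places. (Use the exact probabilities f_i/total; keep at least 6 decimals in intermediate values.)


Per-symbol terms -p_i * log2(p_i) with p_i = f_i/73:
  p = 10/73 = 0.136986: log2(p) = -2.867896, -p*log2(p) = 0.392863
  p = 20/73 = 0.273973: log2(p) = -1.867896, -p*log2(p) = 0.511752
  p = 19/73 = 0.260274: log2(p) = -1.941897, -p*log2(p) = 0.505425
  p = 13/73 = 0.178082: log2(p) = -2.489385, -p*log2(p) = 0.443315
  p = 11/73 = 0.150685: log2(p) = -2.730393, -p*log2(p) = 0.411429
H = 0.392863 + 0.511752 + 0.505425 + 0.443315 + 0.411429 = 2.264784

H = 2.2648 bits/symbol


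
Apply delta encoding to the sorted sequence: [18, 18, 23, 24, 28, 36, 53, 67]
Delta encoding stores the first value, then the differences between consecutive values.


First value: 18
Deltas:
  18 - 18 = 0
  23 - 18 = 5
  24 - 23 = 1
  28 - 24 = 4
  36 - 28 = 8
  53 - 36 = 17
  67 - 53 = 14


Delta encoded: [18, 0, 5, 1, 4, 8, 17, 14]


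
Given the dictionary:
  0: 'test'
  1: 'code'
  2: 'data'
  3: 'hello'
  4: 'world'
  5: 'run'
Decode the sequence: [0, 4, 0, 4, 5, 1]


Look up each index in the dictionary:
  0 -> 'test'
  4 -> 'world'
  0 -> 'test'
  4 -> 'world'
  5 -> 'run'
  1 -> 'code'

Decoded: "test world test world run code"


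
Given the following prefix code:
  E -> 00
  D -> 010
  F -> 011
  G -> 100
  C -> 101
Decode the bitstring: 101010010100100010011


Decoding step by step:
Bits 101 -> C
Bits 010 -> D
Bits 010 -> D
Bits 100 -> G
Bits 100 -> G
Bits 010 -> D
Bits 011 -> F


Decoded message: CDDGGDF


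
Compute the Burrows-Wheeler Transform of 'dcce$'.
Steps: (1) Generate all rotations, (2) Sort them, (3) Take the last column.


Rotations (sorted):
  0: $dcce -> last char: e
  1: cce$d -> last char: d
  2: ce$dc -> last char: c
  3: dcce$ -> last char: $
  4: e$dcc -> last char: c


BWT = edc$c


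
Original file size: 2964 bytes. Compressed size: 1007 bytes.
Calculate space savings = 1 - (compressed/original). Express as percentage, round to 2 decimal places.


ratio = compressed/original = 1007/2964 = 0.339744
savings = 1 - ratio = 1 - 0.339744 = 0.660256
as a percentage: 0.660256 * 100 = 66.03%

Space savings = 1 - 1007/2964 = 66.03%


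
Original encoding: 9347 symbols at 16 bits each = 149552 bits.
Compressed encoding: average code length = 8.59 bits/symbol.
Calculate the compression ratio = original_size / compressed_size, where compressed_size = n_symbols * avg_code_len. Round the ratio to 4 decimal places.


original_size = n_symbols * orig_bits = 9347 * 16 = 149552 bits
compressed_size = n_symbols * avg_code_len = 9347 * 8.59 = 80290.73 bits
ratio = original_size / compressed_size = 149552 / 80290.73 = 1.8626

Compression ratio = 1.8626


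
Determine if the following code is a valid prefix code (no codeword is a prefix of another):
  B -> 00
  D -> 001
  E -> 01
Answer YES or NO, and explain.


Checking each pair (does one codeword prefix another?):
  B='00' vs D='001': prefix -- VIOLATION

NO -- this is NOT a valid prefix code. B (00) is a prefix of D (001).


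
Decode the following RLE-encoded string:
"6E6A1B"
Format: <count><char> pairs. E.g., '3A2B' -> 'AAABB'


Expanding each <count><char> pair:
  6E -> 'EEEEEE'
  6A -> 'AAAAAA'
  1B -> 'B'

Decoded = EEEEEEAAAAAAB


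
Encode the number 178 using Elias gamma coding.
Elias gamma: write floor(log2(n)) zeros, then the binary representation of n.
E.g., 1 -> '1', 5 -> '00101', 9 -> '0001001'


num_bits = floor(log2(178)) + 1 = 8
leading_zeros = num_bits - 1 = 7
binary(178) = 10110010

Elias gamma(178) = '0000000' + '10110010' = 000000010110010 (15 bits)


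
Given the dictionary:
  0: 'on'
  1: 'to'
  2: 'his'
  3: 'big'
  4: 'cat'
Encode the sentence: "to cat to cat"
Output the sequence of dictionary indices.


Look up each word in the dictionary:
  'to' -> 1
  'cat' -> 4
  'to' -> 1
  'cat' -> 4

Encoded: [1, 4, 1, 4]


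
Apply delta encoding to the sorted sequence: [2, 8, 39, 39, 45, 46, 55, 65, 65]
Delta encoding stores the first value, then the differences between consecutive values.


First value: 2
Deltas:
  8 - 2 = 6
  39 - 8 = 31
  39 - 39 = 0
  45 - 39 = 6
  46 - 45 = 1
  55 - 46 = 9
  65 - 55 = 10
  65 - 65 = 0


Delta encoded: [2, 6, 31, 0, 6, 1, 9, 10, 0]
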